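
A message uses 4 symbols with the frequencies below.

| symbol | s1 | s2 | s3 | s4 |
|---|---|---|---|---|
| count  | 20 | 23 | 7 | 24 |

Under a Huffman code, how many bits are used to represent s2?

Repeatedly merge the two smallest:
merge s3(7) and s1(20): 27
merge s2(23) and s4(24): 47
merge 27 and 47: 74
s2 sits 2 levels below the root, so its codeword is 2 bits.

2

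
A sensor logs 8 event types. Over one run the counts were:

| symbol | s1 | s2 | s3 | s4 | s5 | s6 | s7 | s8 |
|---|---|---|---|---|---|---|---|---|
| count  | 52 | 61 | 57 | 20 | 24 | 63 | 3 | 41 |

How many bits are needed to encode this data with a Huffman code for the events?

Merge the two smallest weights repeatedly:
combine s7(3), s4(20) → 23
combine 23, s5(24) → 47
combine s8(41), 47 → 88
combine s1(52), s3(57) → 109
combine s2(61), s6(63) → 124
combine 88, 109 → 197
combine 124, 197 → 321
Total encoded bits = sum of merged weights = 23 + 47 + 88 + 109 + 124 + 197 + 321 = 909.

909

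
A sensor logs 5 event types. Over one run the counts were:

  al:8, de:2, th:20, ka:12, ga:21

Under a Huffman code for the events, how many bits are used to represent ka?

2

Repeatedly merge the two smallest:
merge de(2) and al(8): 10
merge 10 and ka(12): 22
merge th(20) and ga(21): 41
merge 22 and 41: 63
The subtree containing ka is merged 2 times, so code length = 2.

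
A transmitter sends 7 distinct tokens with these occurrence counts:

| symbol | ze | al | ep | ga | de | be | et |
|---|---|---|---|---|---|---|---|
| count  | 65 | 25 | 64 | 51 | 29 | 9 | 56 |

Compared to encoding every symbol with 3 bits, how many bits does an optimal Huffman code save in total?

Fixed-length: 3 bits × 299 symbols = 897 bits.
Huffman merges:
merge be(9) and al(25): 34
merge de(29) and 34: 63
merge ga(51) and et(56): 107
merge 63 and ep(64): 127
merge ze(65) and 107: 172
merge 127 and 172: 299
Huffman total = 34 + 63 + 107 + 127 + 172 + 299 = 802 bits.
Saving = 897 − 802 = 95 bits.

95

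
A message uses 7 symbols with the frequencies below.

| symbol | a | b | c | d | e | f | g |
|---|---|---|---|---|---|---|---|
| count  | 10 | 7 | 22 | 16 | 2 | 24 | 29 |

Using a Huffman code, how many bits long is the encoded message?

Merge the two smallest weights repeatedly:
merge e(2) and b(7): 9
merge 9 and a(10): 19
merge d(16) and 19: 35
merge c(22) and f(24): 46
merge g(29) and 35: 64
merge 46 and 64: 110
Total encoded bits = sum of merged weights = 9 + 19 + 35 + 46 + 64 + 110 = 283.

283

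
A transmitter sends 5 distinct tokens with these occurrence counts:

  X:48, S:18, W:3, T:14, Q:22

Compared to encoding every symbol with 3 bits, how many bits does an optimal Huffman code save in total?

Fixed-length: 3 bits × 105 symbols = 315 bits.
Huffman merges:
merge W(3) and T(14): 17
merge 17 and S(18): 35
merge Q(22) and 35: 57
merge X(48) and 57: 105
Huffman total = 17 + 35 + 57 + 105 = 214 bits.
Saving = 315 − 214 = 101 bits.

101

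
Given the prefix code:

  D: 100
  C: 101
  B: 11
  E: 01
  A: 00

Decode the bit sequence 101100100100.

Read left to right; each codeword is recognised as soon as it completes (prefix code):
  101→C | 100→D | 100→D | 100→D
Decoded message: CDDD

CDDD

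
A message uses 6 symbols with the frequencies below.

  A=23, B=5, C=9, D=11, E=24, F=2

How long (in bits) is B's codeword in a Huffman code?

Huffman merges, smallest pair first:
combine F(2), B(5) → 7
combine 7, C(9) → 16
combine D(11), 16 → 27
combine A(23), E(24) → 47
combine 27, 47 → 74
B's leaf is at depth 4, giving a 4-bit codeword.

4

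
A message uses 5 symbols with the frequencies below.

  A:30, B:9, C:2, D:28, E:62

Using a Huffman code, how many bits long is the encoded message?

250

Greedily combine the two least-frequent nodes:
merge C(2) and B(9): 11
merge 11 and D(28): 39
merge A(30) and 39: 69
merge E(62) and 69: 131
Total encoded bits = sum of merged weights = 11 + 39 + 69 + 131 = 250.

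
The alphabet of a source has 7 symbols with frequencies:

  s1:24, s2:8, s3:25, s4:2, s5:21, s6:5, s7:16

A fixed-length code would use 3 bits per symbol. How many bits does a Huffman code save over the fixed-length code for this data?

48

Fixed-length: 3 bits × 101 symbols = 303 bits.
Huffman merges:
combine s4(2), s6(5) → 7
combine 7, s2(8) → 15
combine 15, s7(16) → 31
combine s5(21), s1(24) → 45
combine s3(25), 31 → 56
combine 45, 56 → 101
Huffman total = 7 + 15 + 31 + 45 + 56 + 101 = 255 bits.
Saving = 303 − 255 = 48 bits.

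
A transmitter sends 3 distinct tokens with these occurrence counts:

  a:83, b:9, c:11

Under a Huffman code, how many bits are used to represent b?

2

Build the tree from the bottom:
b(9) + c(11) → 20
20 + a(83) → 103
b's leaf is at depth 2, giving a 2-bit codeword.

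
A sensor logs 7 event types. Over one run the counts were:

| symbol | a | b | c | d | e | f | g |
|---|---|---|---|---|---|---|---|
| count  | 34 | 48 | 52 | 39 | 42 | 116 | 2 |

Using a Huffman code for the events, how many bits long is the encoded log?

Merge the two smallest weights repeatedly:
g(2) + a(34) → 36
36 + d(39) → 75
e(42) + b(48) → 90
c(52) + 75 → 127
90 + f(116) → 206
127 + 206 → 333
Total encoded bits = sum of merged weights = 36 + 75 + 90 + 127 + 206 + 333 = 867.

867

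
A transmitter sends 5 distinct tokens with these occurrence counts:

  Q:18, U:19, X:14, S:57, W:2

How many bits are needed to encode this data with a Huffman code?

Greedily combine the two least-frequent nodes:
W(2) + X(14) → 16
16 + Q(18) → 34
U(19) + 34 → 53
53 + S(57) → 110
Each symbol's bit-cost is frequency × depth; summing gives 213 bits (equivalently 16 + 34 + 53 + 110).

213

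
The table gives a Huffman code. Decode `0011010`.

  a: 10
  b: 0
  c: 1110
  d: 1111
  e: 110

bbea

Read left to right; each codeword is recognised as soon as it completes (prefix code):
  0→b | 0→b | 110→e | 10→a
Decoded message: bbea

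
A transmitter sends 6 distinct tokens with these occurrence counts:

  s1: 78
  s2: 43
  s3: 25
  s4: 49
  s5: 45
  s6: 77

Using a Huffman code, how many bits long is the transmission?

796

Greedily combine the two least-frequent nodes:
combine s3(25), s2(43) → 68
combine s5(45), s4(49) → 94
combine 68, s6(77) → 145
combine s1(78), 94 → 172
combine 145, 172 → 317
The encoded length is the sum of every internal node's weight: 68 + 94 + 145 + 172 + 317 = 796 bits.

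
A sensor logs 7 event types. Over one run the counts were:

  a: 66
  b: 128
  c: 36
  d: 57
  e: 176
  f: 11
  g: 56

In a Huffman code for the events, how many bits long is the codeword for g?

3

Repeatedly merge the two smallest:
f(11) + c(36) → 47
47 + g(56) → 103
d(57) + a(66) → 123
103 + 123 → 226
b(128) + e(176) → 304
226 + 304 → 530
The subtree containing g is merged 3 times, so code length = 3.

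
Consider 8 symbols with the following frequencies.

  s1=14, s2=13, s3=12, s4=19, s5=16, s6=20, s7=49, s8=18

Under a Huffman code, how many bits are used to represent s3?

4

Huffman merges, smallest pair first:
combine s3(12), s2(13) → 25
combine s1(14), s5(16) → 30
combine s8(18), s4(19) → 37
combine s6(20), 25 → 45
combine 30, 37 → 67
combine 45, s7(49) → 94
combine 67, 94 → 161
s3's leaf is at depth 4, giving a 4-bit codeword.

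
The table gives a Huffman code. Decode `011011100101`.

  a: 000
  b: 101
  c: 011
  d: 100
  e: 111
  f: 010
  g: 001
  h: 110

Read left to right; each codeword is recognised as soon as it completes (prefix code):
  011→c | 011→c | 100→d | 101→b
Decoded message: ccdb

ccdb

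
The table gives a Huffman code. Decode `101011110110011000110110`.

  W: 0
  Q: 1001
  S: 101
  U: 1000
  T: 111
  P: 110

Read left to right; each codeword is recognised as soon as it completes (prefix code):
  101→S | 0→W | 111→T | 101→S | 1001→Q | 1000→U | 110→P | 110→P
Decoded message: SWTSQUPP

SWTSQUPP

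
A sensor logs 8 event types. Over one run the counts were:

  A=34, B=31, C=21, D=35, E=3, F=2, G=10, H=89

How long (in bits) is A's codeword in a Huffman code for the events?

Repeatedly merge the two smallest:
F(2) + E(3) → 5
5 + G(10) → 15
15 + C(21) → 36
B(31) + A(34) → 65
D(35) + 36 → 71
65 + 71 → 136
H(89) + 136 → 225
A's leaf is at depth 3, giving a 3-bit codeword.

3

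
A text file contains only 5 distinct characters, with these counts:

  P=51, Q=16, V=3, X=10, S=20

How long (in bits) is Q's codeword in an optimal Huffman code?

3

Huffman merges, smallest pair first:
combine V(3), X(10) → 13
combine 13, Q(16) → 29
combine S(20), 29 → 49
combine 49, P(51) → 100
Q's leaf is at depth 3, giving a 3-bit codeword.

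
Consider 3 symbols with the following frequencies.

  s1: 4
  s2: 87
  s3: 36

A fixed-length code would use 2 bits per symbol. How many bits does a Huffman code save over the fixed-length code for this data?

Fixed-length: 2 bits × 127 symbols = 254 bits.
Huffman merges:
merge s1(4) and s3(36): 40
merge 40 and s2(87): 127
Huffman total = 40 + 127 = 167 bits.
Saving = 254 − 167 = 87 bits.

87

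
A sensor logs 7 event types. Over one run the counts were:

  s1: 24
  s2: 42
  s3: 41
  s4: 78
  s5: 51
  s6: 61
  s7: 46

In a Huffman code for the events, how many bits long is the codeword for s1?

3

Repeatedly merge the two smallest:
merge s1(24) and s3(41): 65
merge s2(42) and s7(46): 88
merge s5(51) and s6(61): 112
merge 65 and s4(78): 143
merge 88 and 112: 200
merge 143 and 200: 343
s1's leaf is at depth 3, giving a 3-bit codeword.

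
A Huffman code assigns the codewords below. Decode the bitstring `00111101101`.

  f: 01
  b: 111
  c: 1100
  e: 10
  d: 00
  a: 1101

Read left to right; each codeword is recognised as soon as it completes (prefix code):
  00→d | 111→b | 10→e | 1101→a
Decoded message: dbea

dbea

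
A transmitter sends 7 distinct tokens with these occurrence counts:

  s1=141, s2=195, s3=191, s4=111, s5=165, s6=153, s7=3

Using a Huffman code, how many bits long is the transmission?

2605

Merge the two smallest weights repeatedly:
s7(3) + s4(111) → 114
114 + s1(141) → 255
s6(153) + s5(165) → 318
s3(191) + s2(195) → 386
255 + 318 → 573
386 + 573 → 959
The encoded length is the sum of every internal node's weight: 114 + 255 + 318 + 386 + 573 + 959 = 2605 bits.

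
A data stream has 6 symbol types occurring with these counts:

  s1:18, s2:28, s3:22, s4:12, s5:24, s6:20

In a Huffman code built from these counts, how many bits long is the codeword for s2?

2

Build the tree from the bottom:
merge s4(12) and s1(18): 30
merge s6(20) and s3(22): 42
merge s5(24) and s2(28): 52
merge 30 and 42: 72
merge 52 and 72: 124
s2 sits 2 levels below the root, so its codeword is 2 bits.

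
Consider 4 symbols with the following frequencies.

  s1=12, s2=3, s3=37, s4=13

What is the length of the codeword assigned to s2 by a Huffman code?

3

Build the tree from the bottom:
s2(3) + s1(12) → 15
s4(13) + 15 → 28
28 + s3(37) → 65
The subtree containing s2 is merged 3 times, so code length = 3.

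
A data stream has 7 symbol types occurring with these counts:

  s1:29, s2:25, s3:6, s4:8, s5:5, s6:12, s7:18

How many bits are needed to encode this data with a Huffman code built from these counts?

Build the Huffman tree bottom-up:
merge s5(5) and s3(6): 11
merge s4(8) and 11: 19
merge s6(12) and s7(18): 30
merge 19 and s2(25): 44
merge s1(29) and 30: 59
merge 44 and 59: 103
The encoded length is the sum of every internal node's weight: 11 + 19 + 30 + 44 + 59 + 103 = 266 bits.

266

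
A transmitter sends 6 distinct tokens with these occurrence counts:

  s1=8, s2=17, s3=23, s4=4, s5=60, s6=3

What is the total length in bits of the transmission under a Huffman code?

224

Build the Huffman tree bottom-up:
merge s6(3) and s4(4): 7
merge 7 and s1(8): 15
merge 15 and s2(17): 32
merge s3(23) and 32: 55
merge 55 and s5(60): 115
Each symbol's bit-cost is frequency × depth; summing gives 224 bits (equivalently 7 + 15 + 32 + 55 + 115).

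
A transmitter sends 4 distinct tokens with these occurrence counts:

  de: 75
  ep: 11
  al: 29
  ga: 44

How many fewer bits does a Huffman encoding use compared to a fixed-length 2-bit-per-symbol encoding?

Fixed-length: 2 bits × 159 symbols = 318 bits.
Huffman merges:
ep(11) + al(29) → 40
40 + ga(44) → 84
de(75) + 84 → 159
Huffman total = 40 + 84 + 159 = 283 bits.
Saving = 318 − 283 = 35 bits.

35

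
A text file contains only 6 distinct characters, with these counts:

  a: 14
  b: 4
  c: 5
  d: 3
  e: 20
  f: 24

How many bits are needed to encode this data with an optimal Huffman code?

Merge the two smallest weights repeatedly:
d(3) + b(4) → 7
c(5) + 7 → 12
12 + a(14) → 26
e(20) + f(24) → 44
26 + 44 → 70
Each symbol's bit-cost is frequency × depth; summing gives 159 bits (equivalently 7 + 12 + 26 + 44 + 70).

159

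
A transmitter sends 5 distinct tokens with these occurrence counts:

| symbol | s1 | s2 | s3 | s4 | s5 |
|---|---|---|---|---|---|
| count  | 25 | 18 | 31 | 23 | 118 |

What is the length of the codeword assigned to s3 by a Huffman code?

3

Huffman merges, smallest pair first:
s2(18) + s4(23) → 41
s1(25) + s3(31) → 56
41 + 56 → 97
97 + s5(118) → 215
s3 sits 3 levels below the root, so its codeword is 3 bits.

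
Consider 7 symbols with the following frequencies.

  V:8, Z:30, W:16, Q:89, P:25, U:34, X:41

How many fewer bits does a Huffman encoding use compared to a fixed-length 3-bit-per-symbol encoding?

106

Fixed-length: 3 bits × 243 symbols = 729 bits.
Huffman merges:
merge V(8) and W(16): 24
merge 24 and P(25): 49
merge Z(30) and U(34): 64
merge X(41) and 49: 90
merge 64 and Q(89): 153
merge 90 and 153: 243
Huffman total = 24 + 49 + 64 + 90 + 153 + 243 = 623 bits.
Saving = 729 − 623 = 106 bits.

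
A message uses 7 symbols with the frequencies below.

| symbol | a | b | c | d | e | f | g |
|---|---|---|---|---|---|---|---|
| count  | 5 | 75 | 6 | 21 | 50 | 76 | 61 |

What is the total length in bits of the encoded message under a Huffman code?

713

Merge the two smallest weights repeatedly:
merge a(5) and c(6): 11
merge 11 and d(21): 32
merge 32 and e(50): 82
merge g(61) and b(75): 136
merge f(76) and 82: 158
merge 136 and 158: 294
Total encoded bits = sum of merged weights = 11 + 32 + 82 + 136 + 158 + 294 = 713.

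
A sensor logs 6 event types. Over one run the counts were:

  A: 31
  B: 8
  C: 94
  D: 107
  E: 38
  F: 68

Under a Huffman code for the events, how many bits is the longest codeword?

Merge the two lowest-weight nodes at each step:
B(8) + A(31) → 39
E(38) + 39 → 77
F(68) + 77 → 145
C(94) + D(107) → 201
145 + 201 → 346
Maximum depth reached is 4.

4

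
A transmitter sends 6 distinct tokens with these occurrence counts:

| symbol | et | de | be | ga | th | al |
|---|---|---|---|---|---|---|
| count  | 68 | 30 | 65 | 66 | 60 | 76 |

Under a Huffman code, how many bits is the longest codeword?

3

Merge the two lowest-weight nodes at each step:
combine de(30), th(60) → 90
combine be(65), ga(66) → 131
combine et(68), al(76) → 144
combine 90, 131 → 221
combine 144, 221 → 365
Maximum depth reached is 3.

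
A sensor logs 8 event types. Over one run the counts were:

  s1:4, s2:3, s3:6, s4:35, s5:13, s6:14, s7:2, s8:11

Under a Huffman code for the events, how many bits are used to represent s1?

Build the tree from the bottom:
s7(2) + s2(3) → 5
s1(4) + 5 → 9
s3(6) + 9 → 15
s8(11) + s5(13) → 24
s6(14) + 15 → 29
24 + 29 → 53
s4(35) + 53 → 88
s1 sits 5 levels below the root, so its codeword is 5 bits.

5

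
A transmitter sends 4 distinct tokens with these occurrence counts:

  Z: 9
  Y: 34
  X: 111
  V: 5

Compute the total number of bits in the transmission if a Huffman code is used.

Greedily combine the two least-frequent nodes:
merge V(5) and Z(9): 14
merge 14 and Y(34): 48
merge 48 and X(111): 159
The encoded length is the sum of every internal node's weight: 14 + 48 + 159 = 221 bits.

221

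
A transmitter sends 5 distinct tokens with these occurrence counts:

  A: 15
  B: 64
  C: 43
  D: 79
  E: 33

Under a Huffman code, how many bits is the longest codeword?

Merge the two lowest-weight nodes at each step:
merge A(15) and E(33): 48
merge C(43) and 48: 91
merge B(64) and D(79): 143
merge 91 and 143: 234
The rarest symbols sit at the bottom; the longest codeword is 3 bits.

3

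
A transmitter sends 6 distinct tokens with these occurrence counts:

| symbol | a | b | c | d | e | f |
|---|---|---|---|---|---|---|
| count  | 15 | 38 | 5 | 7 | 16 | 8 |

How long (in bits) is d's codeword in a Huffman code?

4

Repeatedly merge the two smallest:
combine c(5), d(7) → 12
combine f(8), 12 → 20
combine a(15), e(16) → 31
combine 20, 31 → 51
combine b(38), 51 → 89
d sits 4 levels below the root, so its codeword is 4 bits.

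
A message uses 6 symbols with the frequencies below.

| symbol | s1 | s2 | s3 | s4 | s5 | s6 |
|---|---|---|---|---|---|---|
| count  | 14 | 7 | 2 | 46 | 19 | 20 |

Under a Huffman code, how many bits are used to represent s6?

Repeatedly merge the two smallest:
combine s3(2), s2(7) → 9
combine 9, s1(14) → 23
combine s5(19), s6(20) → 39
combine 23, 39 → 62
combine s4(46), 62 → 108
s6's leaf is at depth 3, giving a 3-bit codeword.

3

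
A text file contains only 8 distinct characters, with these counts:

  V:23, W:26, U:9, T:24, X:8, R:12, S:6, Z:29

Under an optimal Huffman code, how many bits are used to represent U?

4

Huffman merges, smallest pair first:
combine S(6), X(8) → 14
combine U(9), R(12) → 21
combine 14, 21 → 35
combine V(23), T(24) → 47
combine W(26), Z(29) → 55
combine 35, 47 → 82
combine 55, 82 → 137
U sits 4 levels below the root, so its codeword is 4 bits.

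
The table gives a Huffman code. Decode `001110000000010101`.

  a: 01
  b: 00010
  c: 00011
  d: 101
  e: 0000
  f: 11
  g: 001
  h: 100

Read left to right; each codeword is recognised as soon as it completes (prefix code):
  001→g | 11→f | 0000→e | 0000→e | 101→d | 01→a
Decoded message: gfeeda

gfeeda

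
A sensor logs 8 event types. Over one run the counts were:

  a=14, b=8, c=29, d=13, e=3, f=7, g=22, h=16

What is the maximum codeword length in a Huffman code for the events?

Merge the two lowest-weight nodes at each step:
e(3) + f(7) → 10
b(8) + 10 → 18
d(13) + a(14) → 27
h(16) + 18 → 34
g(22) + 27 → 49
c(29) + 34 → 63
49 + 63 → 112
The rarest symbols sit at the bottom; the longest codeword is 5 bits.

5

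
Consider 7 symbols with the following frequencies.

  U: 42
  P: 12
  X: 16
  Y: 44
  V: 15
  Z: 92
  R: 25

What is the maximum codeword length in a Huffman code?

4

Merge the two lowest-weight nodes at each step:
merge P(12) and V(15): 27
merge X(16) and R(25): 41
merge 27 and 41: 68
merge U(42) and Y(44): 86
merge 68 and 86: 154
merge Z(92) and 154: 246
The first pair merged (P, V) ends up deepest, at depth 4.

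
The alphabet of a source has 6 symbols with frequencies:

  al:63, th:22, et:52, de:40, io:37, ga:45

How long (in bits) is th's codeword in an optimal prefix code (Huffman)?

Huffman merges, smallest pair first:
th(22) + io(37) → 59
de(40) + ga(45) → 85
et(52) + 59 → 111
al(63) + 85 → 148
111 + 148 → 259
The subtree containing th is merged 3 times, so code length = 3.

3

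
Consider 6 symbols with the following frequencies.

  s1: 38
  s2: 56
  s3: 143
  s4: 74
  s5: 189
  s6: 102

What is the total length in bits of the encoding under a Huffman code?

Greedily combine the two least-frequent nodes:
combine s1(38), s2(56) → 94
combine s4(74), 94 → 168
combine s6(102), s3(143) → 245
combine 168, s5(189) → 357
combine 245, 357 → 602
Total encoded bits = sum of merged weights = 94 + 168 + 245 + 357 + 602 = 1466.

1466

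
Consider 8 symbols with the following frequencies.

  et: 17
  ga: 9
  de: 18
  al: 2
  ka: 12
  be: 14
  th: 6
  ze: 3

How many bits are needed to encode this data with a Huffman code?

224

Build the Huffman tree bottom-up:
merge al(2) and ze(3): 5
merge 5 and th(6): 11
merge ga(9) and 11: 20
merge ka(12) and be(14): 26
merge et(17) and de(18): 35
merge 20 and 26: 46
merge 35 and 46: 81
The encoded length is the sum of every internal node's weight: 5 + 11 + 20 + 26 + 35 + 46 + 81 = 224 bits.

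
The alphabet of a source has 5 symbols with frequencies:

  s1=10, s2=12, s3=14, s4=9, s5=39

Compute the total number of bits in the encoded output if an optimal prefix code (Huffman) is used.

174

Greedily combine the two least-frequent nodes:
combine s4(9), s1(10) → 19
combine s2(12), s3(14) → 26
combine 19, 26 → 45
combine s5(39), 45 → 84
The encoded length is the sum of every internal node's weight: 19 + 26 + 45 + 84 = 174 bits.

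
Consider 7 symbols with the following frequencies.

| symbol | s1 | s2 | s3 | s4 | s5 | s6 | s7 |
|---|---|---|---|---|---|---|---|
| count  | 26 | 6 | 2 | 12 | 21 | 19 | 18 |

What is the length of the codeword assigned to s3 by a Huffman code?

Repeatedly merge the two smallest:
s3(2) + s2(6) → 8
8 + s4(12) → 20
s7(18) + s6(19) → 37
20 + s5(21) → 41
s1(26) + 37 → 63
41 + 63 → 104
s3 sits 4 levels below the root, so its codeword is 4 bits.

4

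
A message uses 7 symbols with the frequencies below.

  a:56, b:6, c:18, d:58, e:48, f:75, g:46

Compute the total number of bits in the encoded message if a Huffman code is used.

Greedily combine the two least-frequent nodes:
b(6) + c(18) → 24
24 + g(46) → 70
e(48) + a(56) → 104
d(58) + 70 → 128
f(75) + 104 → 179
128 + 179 → 307
The encoded length is the sum of every internal node's weight: 24 + 70 + 104 + 128 + 179 + 307 = 812 bits.

812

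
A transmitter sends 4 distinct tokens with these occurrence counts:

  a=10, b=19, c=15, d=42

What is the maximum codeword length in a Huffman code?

Merge the two lowest-weight nodes at each step:
combine a(10), c(15) → 25
combine b(19), 25 → 44
combine d(42), 44 → 86
The rarest symbols sit at the bottom; the longest codeword is 3 bits.

3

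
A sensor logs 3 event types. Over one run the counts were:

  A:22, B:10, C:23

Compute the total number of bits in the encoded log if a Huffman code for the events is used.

Merge the two smallest weights repeatedly:
merge B(10) and A(22): 32
merge C(23) and 32: 55
The encoded length is the sum of every internal node's weight: 32 + 55 = 87 bits.

87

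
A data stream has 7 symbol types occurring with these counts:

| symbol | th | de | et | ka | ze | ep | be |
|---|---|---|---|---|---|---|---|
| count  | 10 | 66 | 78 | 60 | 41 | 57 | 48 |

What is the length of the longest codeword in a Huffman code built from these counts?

4

Merge the two lowest-weight nodes at each step:
th(10) + ze(41) → 51
be(48) + 51 → 99
ep(57) + ka(60) → 117
de(66) + et(78) → 144
99 + 117 → 216
144 + 216 → 360
Maximum depth reached is 4.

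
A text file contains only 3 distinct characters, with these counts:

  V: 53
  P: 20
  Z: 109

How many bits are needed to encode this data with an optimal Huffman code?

Merge the two smallest weights repeatedly:
merge P(20) and V(53): 73
merge 73 and Z(109): 182
Total encoded bits = sum of merged weights = 73 + 182 = 255.

255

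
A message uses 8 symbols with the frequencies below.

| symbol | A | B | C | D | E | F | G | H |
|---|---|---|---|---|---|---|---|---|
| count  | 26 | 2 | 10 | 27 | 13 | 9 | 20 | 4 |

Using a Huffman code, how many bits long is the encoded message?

Merge the two smallest weights repeatedly:
combine B(2), H(4) → 6
combine 6, F(9) → 15
combine C(10), E(13) → 23
combine 15, G(20) → 35
combine 23, A(26) → 49
combine D(27), 35 → 62
combine 49, 62 → 111
Total encoded bits = sum of merged weights = 6 + 15 + 23 + 35 + 49 + 62 + 111 = 301.

301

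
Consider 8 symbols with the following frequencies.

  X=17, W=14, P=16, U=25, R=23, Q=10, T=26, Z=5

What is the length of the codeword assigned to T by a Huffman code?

Build the tree from the bottom:
merge Z(5) and Q(10): 15
merge W(14) and 15: 29
merge P(16) and X(17): 33
merge R(23) and U(25): 48
merge T(26) and 29: 55
merge 33 and 48: 81
merge 55 and 81: 136
The subtree containing T is merged 2 times, so code length = 2.

2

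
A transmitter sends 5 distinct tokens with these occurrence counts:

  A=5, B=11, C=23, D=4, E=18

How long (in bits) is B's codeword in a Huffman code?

3

Build the tree from the bottom:
combine D(4), A(5) → 9
combine 9, B(11) → 20
combine E(18), 20 → 38
combine C(23), 38 → 61
B sits 3 levels below the root, so its codeword is 3 bits.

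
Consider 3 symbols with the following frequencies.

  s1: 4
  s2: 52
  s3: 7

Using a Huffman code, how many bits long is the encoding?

Build the Huffman tree bottom-up:
s1(4) + s3(7) → 11
11 + s2(52) → 63
The encoded length is the sum of every internal node's weight: 11 + 63 = 74 bits.

74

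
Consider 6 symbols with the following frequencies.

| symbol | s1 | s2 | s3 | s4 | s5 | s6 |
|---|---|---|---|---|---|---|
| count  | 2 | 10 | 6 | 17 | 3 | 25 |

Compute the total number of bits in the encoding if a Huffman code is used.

Greedily combine the two least-frequent nodes:
combine s1(2), s5(3) → 5
combine 5, s3(6) → 11
combine s2(10), 11 → 21
combine s4(17), 21 → 38
combine s6(25), 38 → 63
The encoded length is the sum of every internal node's weight: 5 + 11 + 21 + 38 + 63 = 138 bits.

138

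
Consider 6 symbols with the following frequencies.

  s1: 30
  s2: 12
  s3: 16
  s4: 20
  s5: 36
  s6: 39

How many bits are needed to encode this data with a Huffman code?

382

Merge the two smallest weights repeatedly:
s2(12) + s3(16) → 28
s4(20) + 28 → 48
s1(30) + s5(36) → 66
s6(39) + 48 → 87
66 + 87 → 153
The encoded length is the sum of every internal node's weight: 28 + 48 + 66 + 87 + 153 = 382 bits.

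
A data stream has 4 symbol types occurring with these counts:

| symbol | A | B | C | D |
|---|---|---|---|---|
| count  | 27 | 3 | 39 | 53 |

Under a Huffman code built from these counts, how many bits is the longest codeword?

3

Merge the two lowest-weight nodes at each step:
B(3) + A(27) → 30
30 + C(39) → 69
D(53) + 69 → 122
The first pair merged (B, A) ends up deepest, at depth 3.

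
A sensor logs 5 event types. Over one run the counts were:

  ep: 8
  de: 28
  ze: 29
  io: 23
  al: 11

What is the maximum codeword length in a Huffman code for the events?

3

Merge the two lowest-weight nodes at each step:
ep(8) + al(11) → 19
19 + io(23) → 42
de(28) + ze(29) → 57
42 + 57 → 99
The first pair merged (ep, al) ends up deepest, at depth 3.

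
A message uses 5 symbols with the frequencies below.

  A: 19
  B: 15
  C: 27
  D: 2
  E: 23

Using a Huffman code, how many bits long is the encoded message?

Greedily combine the two least-frequent nodes:
merge D(2) and B(15): 17
merge 17 and A(19): 36
merge E(23) and C(27): 50
merge 36 and 50: 86
Total encoded bits = sum of merged weights = 17 + 36 + 50 + 86 = 189.

189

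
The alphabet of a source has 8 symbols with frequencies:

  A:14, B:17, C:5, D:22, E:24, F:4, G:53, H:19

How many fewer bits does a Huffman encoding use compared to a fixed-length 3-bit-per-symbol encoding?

Fixed-length: 3 bits × 158 symbols = 474 bits.
Huffman merges:
F(4) + C(5) → 9
9 + A(14) → 23
B(17) + H(19) → 36
D(22) + 23 → 45
E(24) + 36 → 60
45 + G(53) → 98
60 + 98 → 158
Huffman total = 9 + 23 + 36 + 45 + 60 + 98 + 158 = 429 bits.
Saving = 474 − 429 = 45 bits.

45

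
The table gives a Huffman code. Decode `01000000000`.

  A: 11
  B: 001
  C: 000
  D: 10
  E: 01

ECCC

Read left to right; each codeword is recognised as soon as it completes (prefix code):
  01→E | 000→C | 000→C | 000→C
Decoded message: ECCC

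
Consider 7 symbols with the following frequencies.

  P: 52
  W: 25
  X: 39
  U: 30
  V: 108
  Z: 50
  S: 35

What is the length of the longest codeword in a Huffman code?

Merge the two lowest-weight nodes at each step:
combine W(25), U(30) → 55
combine S(35), X(39) → 74
combine Z(50), P(52) → 102
combine 55, 74 → 129
combine 102, V(108) → 210
combine 129, 210 → 339
The first pair merged (W, U) ends up deepest, at depth 3.

3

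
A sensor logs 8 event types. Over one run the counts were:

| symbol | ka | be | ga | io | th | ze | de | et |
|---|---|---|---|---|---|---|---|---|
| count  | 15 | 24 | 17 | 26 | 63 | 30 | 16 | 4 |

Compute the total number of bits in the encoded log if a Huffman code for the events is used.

Greedily combine the two least-frequent nodes:
et(4) + ka(15) → 19
de(16) + ga(17) → 33
19 + be(24) → 43
io(26) + ze(30) → 56
33 + 43 → 76
56 + th(63) → 119
76 + 119 → 195
Total encoded bits = sum of merged weights = 19 + 33 + 43 + 56 + 76 + 119 + 195 = 541.

541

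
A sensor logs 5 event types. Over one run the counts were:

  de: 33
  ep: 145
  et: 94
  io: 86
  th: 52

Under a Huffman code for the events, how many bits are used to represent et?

2

Build the tree from the bottom:
de(33) + th(52) → 85
85 + io(86) → 171
et(94) + ep(145) → 239
171 + 239 → 410
et sits 2 levels below the root, so its codeword is 2 bits.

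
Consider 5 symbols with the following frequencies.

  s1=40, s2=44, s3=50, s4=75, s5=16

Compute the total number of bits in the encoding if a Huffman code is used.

Merge the two smallest weights repeatedly:
merge s5(16) and s1(40): 56
merge s2(44) and s3(50): 94
merge 56 and s4(75): 131
merge 94 and 131: 225
The encoded length is the sum of every internal node's weight: 56 + 94 + 131 + 225 = 506 bits.

506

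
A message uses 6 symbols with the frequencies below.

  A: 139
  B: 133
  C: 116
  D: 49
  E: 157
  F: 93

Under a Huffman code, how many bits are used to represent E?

2

Repeatedly merge the two smallest:
merge D(49) and F(93): 142
merge C(116) and B(133): 249
merge A(139) and 142: 281
merge E(157) and 249: 406
merge 281 and 406: 687
E's leaf is at depth 2, giving a 2-bit codeword.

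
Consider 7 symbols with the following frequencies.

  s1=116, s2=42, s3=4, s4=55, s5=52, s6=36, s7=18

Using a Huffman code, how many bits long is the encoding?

Build the Huffman tree bottom-up:
merge s3(4) and s7(18): 22
merge 22 and s6(36): 58
merge s2(42) and s5(52): 94
merge s4(55) and 58: 113
merge 94 and 113: 207
merge s1(116) and 207: 323
Total encoded bits = sum of merged weights = 22 + 58 + 94 + 113 + 207 + 323 = 817.

817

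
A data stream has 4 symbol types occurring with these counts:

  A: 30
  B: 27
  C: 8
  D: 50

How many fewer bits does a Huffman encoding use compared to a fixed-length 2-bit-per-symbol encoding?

Fixed-length: 2 bits × 115 symbols = 230 bits.
Huffman merges:
merge C(8) and B(27): 35
merge A(30) and 35: 65
merge D(50) and 65: 115
Huffman total = 35 + 65 + 115 = 215 bits.
Saving = 230 − 215 = 15 bits.

15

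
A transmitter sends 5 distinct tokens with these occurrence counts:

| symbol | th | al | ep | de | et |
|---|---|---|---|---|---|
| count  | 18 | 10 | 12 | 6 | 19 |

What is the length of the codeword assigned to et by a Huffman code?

2

Huffman merges, smallest pair first:
combine de(6), al(10) → 16
combine ep(12), 16 → 28
combine th(18), et(19) → 37
combine 28, 37 → 65
et's leaf is at depth 2, giving a 2-bit codeword.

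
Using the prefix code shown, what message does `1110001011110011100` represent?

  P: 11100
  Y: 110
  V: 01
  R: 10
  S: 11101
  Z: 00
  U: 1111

PVVPP

Read left to right; each codeword is recognised as soon as it completes (prefix code):
  11100→P | 01→V | 01→V | 11100→P | 11100→P
Decoded message: PVVPP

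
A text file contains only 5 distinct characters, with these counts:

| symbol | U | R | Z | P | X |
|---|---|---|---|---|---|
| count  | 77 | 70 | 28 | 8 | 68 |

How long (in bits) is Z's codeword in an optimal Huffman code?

3

Build the tree from the bottom:
combine P(8), Z(28) → 36
combine 36, X(68) → 104
combine R(70), U(77) → 147
combine 104, 147 → 251
Z sits 3 levels below the root, so its codeword is 3 bits.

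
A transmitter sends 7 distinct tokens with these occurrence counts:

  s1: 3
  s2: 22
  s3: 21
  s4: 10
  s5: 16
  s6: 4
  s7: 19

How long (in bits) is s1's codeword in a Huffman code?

Repeatedly merge the two smallest:
merge s1(3) and s6(4): 7
merge 7 and s4(10): 17
merge s5(16) and 17: 33
merge s7(19) and s3(21): 40
merge s2(22) and 33: 55
merge 40 and 55: 95
s1's leaf is at depth 5, giving a 5-bit codeword.

5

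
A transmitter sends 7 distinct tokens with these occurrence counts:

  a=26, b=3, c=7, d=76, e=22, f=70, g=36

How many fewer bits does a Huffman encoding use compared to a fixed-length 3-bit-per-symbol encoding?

Fixed-length: 3 bits × 240 symbols = 720 bits.
Huffman merges:
merge b(3) and c(7): 10
merge 10 and e(22): 32
merge a(26) and 32: 58
merge g(36) and 58: 94
merge f(70) and d(76): 146
merge 94 and 146: 240
Huffman total = 10 + 32 + 58 + 94 + 146 + 240 = 580 bits.
Saving = 720 − 580 = 140 bits.

140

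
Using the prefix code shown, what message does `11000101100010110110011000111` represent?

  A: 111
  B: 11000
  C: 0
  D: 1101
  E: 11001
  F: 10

BFBFDFCBA

Read left to right; each codeword is recognised as soon as it completes (prefix code):
  11000→B | 10→F | 11000→B | 10→F | 1101→D | 10→F | 0→C | 11000→B | 111→A
Decoded message: BFBFDFCBA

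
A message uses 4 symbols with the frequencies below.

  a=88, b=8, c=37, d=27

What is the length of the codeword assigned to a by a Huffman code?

1

Build the tree from the bottom:
combine b(8), d(27) → 35
combine 35, c(37) → 72
combine 72, a(88) → 160
a is merged only at the final step, so code length = 1.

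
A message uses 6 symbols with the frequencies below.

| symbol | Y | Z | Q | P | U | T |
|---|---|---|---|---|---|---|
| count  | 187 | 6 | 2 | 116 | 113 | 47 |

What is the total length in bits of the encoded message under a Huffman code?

986

Greedily combine the two least-frequent nodes:
combine Q(2), Z(6) → 8
combine 8, T(47) → 55
combine 55, U(113) → 168
combine P(116), 168 → 284
combine Y(187), 284 → 471
Each symbol's bit-cost is frequency × depth; summing gives 986 bits (equivalently 8 + 55 + 168 + 284 + 471).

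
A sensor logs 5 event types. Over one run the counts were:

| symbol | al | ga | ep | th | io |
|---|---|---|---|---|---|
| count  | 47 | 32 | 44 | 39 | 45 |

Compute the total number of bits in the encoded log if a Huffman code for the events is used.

485

Merge the two smallest weights repeatedly:
combine ga(32), th(39) → 71
combine ep(44), io(45) → 89
combine al(47), 71 → 118
combine 89, 118 → 207
Each symbol's bit-cost is frequency × depth; summing gives 485 bits (equivalently 71 + 89 + 118 + 207).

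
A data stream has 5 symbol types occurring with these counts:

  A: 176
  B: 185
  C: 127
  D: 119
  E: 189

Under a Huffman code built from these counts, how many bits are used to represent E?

2

Build the tree from the bottom:
D(119) + C(127) → 246
A(176) + B(185) → 361
E(189) + 246 → 435
361 + 435 → 796
The subtree containing E is merged 2 times, so code length = 2.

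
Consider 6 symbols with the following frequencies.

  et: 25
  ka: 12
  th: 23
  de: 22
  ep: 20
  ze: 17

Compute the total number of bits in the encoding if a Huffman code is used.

Greedily combine the two least-frequent nodes:
combine ka(12), ze(17) → 29
combine ep(20), de(22) → 42
combine th(23), et(25) → 48
combine 29, 42 → 71
combine 48, 71 → 119
Each symbol's bit-cost is frequency × depth; summing gives 309 bits (equivalently 29 + 42 + 48 + 71 + 119).

309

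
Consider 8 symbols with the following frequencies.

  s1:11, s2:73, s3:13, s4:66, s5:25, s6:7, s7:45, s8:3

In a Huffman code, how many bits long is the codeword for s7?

2

Repeatedly merge the two smallest:
combine s8(3), s6(7) → 10
combine 10, s1(11) → 21
combine s3(13), 21 → 34
combine s5(25), 34 → 59
combine s7(45), 59 → 104
combine s4(66), s2(73) → 139
combine 104, 139 → 243
s7 sits 2 levels below the root, so its codeword is 2 bits.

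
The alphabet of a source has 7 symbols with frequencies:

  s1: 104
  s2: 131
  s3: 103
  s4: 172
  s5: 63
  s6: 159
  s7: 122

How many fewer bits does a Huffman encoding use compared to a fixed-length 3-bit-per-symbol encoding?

Fixed-length: 3 bits × 854 symbols = 2562 bits.
Huffman merges:
s5(63) + s3(103) → 166
s1(104) + s7(122) → 226
s2(131) + s6(159) → 290
166 + s4(172) → 338
226 + 290 → 516
338 + 516 → 854
Huffman total = 166 + 226 + 290 + 338 + 516 + 854 = 2390 bits.
Saving = 2562 − 2390 = 172 bits.

172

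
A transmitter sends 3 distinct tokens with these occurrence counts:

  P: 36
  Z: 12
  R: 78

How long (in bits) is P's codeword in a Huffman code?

Huffman merges, smallest pair first:
combine Z(12), P(36) → 48
combine 48, R(78) → 126
P sits 2 levels below the root, so its codeword is 2 bits.

2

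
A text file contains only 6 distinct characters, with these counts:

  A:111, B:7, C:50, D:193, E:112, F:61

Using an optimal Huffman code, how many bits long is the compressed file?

Build the Huffman tree bottom-up:
combine B(7), C(50) → 57
combine 57, F(61) → 118
combine A(111), E(112) → 223
combine 118, D(193) → 311
combine 223, 311 → 534
The encoded length is the sum of every internal node's weight: 57 + 118 + 223 + 311 + 534 = 1243 bits.

1243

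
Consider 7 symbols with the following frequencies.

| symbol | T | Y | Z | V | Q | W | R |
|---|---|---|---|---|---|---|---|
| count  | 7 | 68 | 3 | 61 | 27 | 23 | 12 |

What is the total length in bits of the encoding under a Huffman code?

Merge the two smallest weights repeatedly:
combine Z(3), T(7) → 10
combine 10, R(12) → 22
combine 22, W(23) → 45
combine Q(27), 45 → 72
combine V(61), Y(68) → 129
combine 72, 129 → 201
The encoded length is the sum of every internal node's weight: 10 + 22 + 45 + 72 + 129 + 201 = 479 bits.

479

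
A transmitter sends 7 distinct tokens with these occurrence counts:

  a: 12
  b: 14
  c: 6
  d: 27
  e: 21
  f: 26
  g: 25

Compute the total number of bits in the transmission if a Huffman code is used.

358

Build the Huffman tree bottom-up:
merge c(6) and a(12): 18
merge b(14) and 18: 32
merge e(21) and g(25): 46
merge f(26) and d(27): 53
merge 32 and 46: 78
merge 53 and 78: 131
Total encoded bits = sum of merged weights = 18 + 32 + 46 + 53 + 78 + 131 = 358.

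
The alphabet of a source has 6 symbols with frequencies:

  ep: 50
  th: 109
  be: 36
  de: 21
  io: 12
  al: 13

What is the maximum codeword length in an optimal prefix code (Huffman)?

5

Merge the two lowest-weight nodes at each step:
io(12) + al(13) → 25
de(21) + 25 → 46
be(36) + 46 → 82
ep(50) + 82 → 132
th(109) + 132 → 241
The rarest symbols sit at the bottom; the longest codeword is 5 bits.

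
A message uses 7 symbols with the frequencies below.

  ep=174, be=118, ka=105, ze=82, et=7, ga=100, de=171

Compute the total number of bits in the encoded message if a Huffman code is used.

2015

Merge the two smallest weights repeatedly:
combine et(7), ze(82) → 89
combine 89, ga(100) → 189
combine ka(105), be(118) → 223
combine de(171), ep(174) → 345
combine 189, 223 → 412
combine 345, 412 → 757
The encoded length is the sum of every internal node's weight: 89 + 189 + 223 + 345 + 412 + 757 = 2015 bits.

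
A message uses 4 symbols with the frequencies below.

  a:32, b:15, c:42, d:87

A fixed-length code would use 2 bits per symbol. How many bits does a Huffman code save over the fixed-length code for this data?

Fixed-length: 2 bits × 176 symbols = 352 bits.
Huffman merges:
b(15) + a(32) → 47
c(42) + 47 → 89
d(87) + 89 → 176
Huffman total = 47 + 89 + 176 = 312 bits.
Saving = 352 − 312 = 40 bits.

40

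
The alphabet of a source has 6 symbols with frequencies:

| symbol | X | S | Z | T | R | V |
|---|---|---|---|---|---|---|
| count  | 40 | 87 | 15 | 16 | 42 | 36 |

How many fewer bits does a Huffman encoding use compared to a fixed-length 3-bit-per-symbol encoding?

Fixed-length: 3 bits × 236 symbols = 708 bits.
Huffman merges:
combine Z(15), T(16) → 31
combine 31, V(36) → 67
combine X(40), R(42) → 82
combine 67, 82 → 149
combine S(87), 149 → 236
Huffman total = 31 + 67 + 82 + 149 + 236 = 565 bits.
Saving = 708 − 565 = 143 bits.

143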